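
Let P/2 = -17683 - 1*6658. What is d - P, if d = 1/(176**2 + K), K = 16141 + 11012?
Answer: 2829835979/58129 ≈ 48682.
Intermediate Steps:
K = 27153
P = -48682 (P = 2*(-17683 - 1*6658) = 2*(-17683 - 6658) = 2*(-24341) = -48682)
d = 1/58129 (d = 1/(176**2 + 27153) = 1/(30976 + 27153) = 1/58129 ≈ 1.7203e-5)
d - P = 1/58129 - 1*(-48682) = 1/58129 + 48682 = 2829835979/58129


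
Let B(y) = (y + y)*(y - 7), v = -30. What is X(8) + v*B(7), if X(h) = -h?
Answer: -8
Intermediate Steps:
B(y) = 2*y*(-7 + y) (B(y) = (2*y)*(-7 + y) = 2*y*(-7 + y))
X(8) + v*B(7) = -1*8 - 60*7*(-7 + 7) = -8 - 60*7*0 = -8 - 30*0 = -8 + 0 = -8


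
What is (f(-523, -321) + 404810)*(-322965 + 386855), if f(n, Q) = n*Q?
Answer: 36589355770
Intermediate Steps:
f(n, Q) = Q*n
(f(-523, -321) + 404810)*(-322965 + 386855) = (-321*(-523) + 404810)*(-322965 + 386855) = (167883 + 404810)*63890 = 572693*63890 = 36589355770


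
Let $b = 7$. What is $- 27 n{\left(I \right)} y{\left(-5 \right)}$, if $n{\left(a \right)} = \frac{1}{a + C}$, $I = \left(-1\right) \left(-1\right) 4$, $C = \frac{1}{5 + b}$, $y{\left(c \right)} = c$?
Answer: $\frac{1620}{49} \approx 33.061$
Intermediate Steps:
$C = \frac{1}{12}$ ($C = \frac{1}{5 + 7} = \frac{1}{12} \approx 0.083333$)
$I = 4$ ($I = 1 \cdot 4 = 4$)
$n{\left(a \right)} = \frac{1}{\frac{1}{12} + a}$ ($n{\left(a \right)} = \frac{1}{a + \frac{1}{12}} = \frac{1}{\frac{1}{12} + a}$)
$- 27 n{\left(I \right)} y{\left(-5 \right)} = - 27 \frac{12}{1 + 12 \cdot 4} \left(-5\right) = - 27 \frac{12}{1 + 48} \left(-5\right) = - 27 \cdot \frac{12}{49} \left(-5\right) = - 27 \cdot 12 \cdot \frac{1}{49} \left(-5\right) = \left(-27\right) \frac{12}{49} \left(-5\right) = \left(- \frac{324}{49}\right) \left(-5\right) = \frac{1620}{49}$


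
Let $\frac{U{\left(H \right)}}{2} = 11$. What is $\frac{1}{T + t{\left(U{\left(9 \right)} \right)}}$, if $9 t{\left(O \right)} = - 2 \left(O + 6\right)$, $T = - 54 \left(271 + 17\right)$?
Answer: $- \frac{9}{140024} \approx -6.4275 \cdot 10^{-5}$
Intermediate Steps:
$T = -15552$ ($T = \left(-54\right) 288 = -15552$)
$U{\left(H \right)} = 22$ ($U{\left(H \right)} = 2 \cdot 11 = 22$)
$t{\left(O \right)} = - \frac{4}{3} - \frac{2 O}{9}$ ($t{\left(O \right)} = \frac{\left(-2\right) \left(O + 6\right)}{9} = \frac{\left(-2\right) \left(6 + O\right)}{9} = \frac{-12 - 2 O}{9} = - \frac{4}{3} - \frac{2 O}{9}$)
$\frac{1}{T + t{\left(U{\left(9 \right)} \right)}} = \frac{1}{-15552 - \frac{56}{9}} = \frac{1}{- \frac{140024}{9}} = - \frac{9}{140024}$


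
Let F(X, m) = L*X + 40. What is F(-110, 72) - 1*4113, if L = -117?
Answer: 8797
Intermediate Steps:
F(X, m) = 40 - 117*X (F(X, m) = -117*X + 40 = 40 - 117*X)
F(-110, 72) - 1*4113 = (40 - 117*(-110)) - 1*4113 = (40 + 12870) - 4113 = 12910 - 4113 = 8797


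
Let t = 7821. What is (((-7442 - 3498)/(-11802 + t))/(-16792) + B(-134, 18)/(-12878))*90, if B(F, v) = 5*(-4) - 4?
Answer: 2744042865/17935016747 ≈ 0.15300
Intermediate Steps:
B(F, v) = -24 (B(F, v) = -20 - 4 = -24)
(((-7442 - 3498)/(-11802 + t))/(-16792) + B(-134, 18)/(-12878))*90 = (((-7442 - 3498)/(-11802 + 7821))/(-16792) - 24/(-12878))*90 = (-10940/(-3981)*(-1/16792) - 24*(-1/12878))*90 = (-10940*(-1/3981)*(-1/16792) + 12/6439)*90 = ((10940/3981)*(-1/16792) + 12/6439)*90 = (-2735/16712238 + 12/6439)*90 = (182936191/107610100482)*90 = 2744042865/17935016747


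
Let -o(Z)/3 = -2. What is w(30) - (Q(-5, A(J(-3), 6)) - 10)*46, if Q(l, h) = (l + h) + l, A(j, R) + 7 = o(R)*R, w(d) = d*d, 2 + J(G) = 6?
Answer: 486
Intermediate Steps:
o(Z) = 6 (o(Z) = -3*(-2) = 6)
J(G) = 4 (J(G) = -2 + 6 = 4)
w(d) = d**2
A(j, R) = -7 + 6*R
Q(l, h) = h + 2*l (Q(l, h) = (h + l) + l = h + 2*l)
w(30) - (Q(-5, A(J(-3), 6)) - 10)*46 = 30**2 - (((-7 + 6*6) + 2*(-5)) - 10)*46 = 900 - (((-7 + 36) - 10) - 10)*46 = 900 - ((29 - 10) - 10)*46 = 900 - (19 - 10)*46 = 900 - 9*46 = 900 - 1*414 = 900 - 414 = 486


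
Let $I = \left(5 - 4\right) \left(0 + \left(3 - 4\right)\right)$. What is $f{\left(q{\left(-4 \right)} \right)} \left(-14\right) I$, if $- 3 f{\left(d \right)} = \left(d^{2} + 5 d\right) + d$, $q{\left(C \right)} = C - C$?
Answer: $0$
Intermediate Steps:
$q{\left(C \right)} = 0$
$I = -1$ ($I = 1 \left(0 + \left(3 - 4\right)\right) = 1 \left(0 - 1\right) = 1 \left(-1\right) = -1$)
$f{\left(d \right)} = - 2 d - \frac{d^{2}}{3}$ ($f{\left(d \right)} = - \frac{\left(d^{2} + 5 d\right) + d}{3} = - \frac{d^{2} + 6 d}{3} = - 2 d - \frac{d^{2}}{3}$)
$f{\left(q{\left(-4 \right)} \right)} \left(-14\right) I = \left(- \frac{1}{3}\right) 0 \left(6 + 0\right) \left(-14\right) \left(-1\right) = \left(- \frac{1}{3}\right) 0 \cdot 6 \left(-14\right) \left(-1\right) = 0 \left(-14\right) \left(-1\right) = 0 \left(-1\right) = 0$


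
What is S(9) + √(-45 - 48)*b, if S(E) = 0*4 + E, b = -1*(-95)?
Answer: 9 + 95*I*√93 ≈ 9.0 + 916.15*I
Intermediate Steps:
b = 95
S(E) = E (S(E) = 0 + E = E)
S(9) + √(-45 - 48)*b = 9 + √(-45 - 48)*95 = 9 + √(-93)*95 = 9 + (I*√93)*95 = 9 + 95*I*√93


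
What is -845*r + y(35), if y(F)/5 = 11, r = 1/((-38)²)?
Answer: 78575/1444 ≈ 54.415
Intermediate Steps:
r = 1/1444 ≈ 0.00069252
y(F) = 55 (y(F) = 5*11 = 55)
-845*r + y(35) = -845*1/1444 + 55 = -845/1444 + 55 = 78575/1444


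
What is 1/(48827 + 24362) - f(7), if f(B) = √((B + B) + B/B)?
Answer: 1/73189 - √15 ≈ -3.8730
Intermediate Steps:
f(B) = √(1 + 2*B) (f(B) = √(2*B + 1) = √(1 + 2*B))
1/(48827 + 24362) - f(7) = 1/(48827 + 24362) - √(1 + 2*7) = 1/73189 - √(1 + 14) = 1/73189 - √15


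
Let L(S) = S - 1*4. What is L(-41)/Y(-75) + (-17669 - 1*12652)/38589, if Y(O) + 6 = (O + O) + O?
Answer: -585294/990451 ≈ -0.59094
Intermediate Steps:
Y(O) = -6 + 3*O (Y(O) = -6 + ((O + O) + O) = -6 + (2*O + O) = -6 + 3*O)
L(S) = -4 + S (L(S) = S - 4 = -4 + S)
L(-41)/Y(-75) + (-17669 - 1*12652)/38589 = (-4 - 41)/(-6 + 3*(-75)) + (-17669 - 1*12652)/38589 = -45/(-6 - 225) + (-17669 - 12652)*(1/38589) = -45/(-231) - 30321*1/38589 = -45*(-1/231) - 10107/12863 = 15/77 - 10107/12863 = -585294/990451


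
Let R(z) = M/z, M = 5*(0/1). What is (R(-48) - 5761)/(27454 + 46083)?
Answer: -5761/73537 ≈ -0.078341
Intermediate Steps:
M = 0 (M = 5*(0*1) = 5*0 = 0)
R(z) = 0 (R(z) = 0/z = 0)
(R(-48) - 5761)/(27454 + 46083) = (0 - 5761)/(27454 + 46083) = -5761/73537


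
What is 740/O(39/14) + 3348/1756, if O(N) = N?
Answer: 4580683/17121 ≈ 267.55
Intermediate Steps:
740/O(39/14) + 3348/1756 = 740/((39/14)) + 3348/1756 = 740/((39*(1/14))) + 3348*(1/1756) = 740/(39/14) + 837/439 = 740*(14/39) + 837/439 = 10360/39 + 837/439 = 4580683/17121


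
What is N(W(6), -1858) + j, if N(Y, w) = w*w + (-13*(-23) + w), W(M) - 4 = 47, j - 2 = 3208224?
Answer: 6658831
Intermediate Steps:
j = 3208226 (j = 2 + 3208224 = 3208226)
W(M) = 51 (W(M) = 4 + 47 = 51)
N(Y, w) = 299 + w + w² (N(Y, w) = w² + (299 + w) = 299 + w + w²)
N(W(6), -1858) + j = (299 - 1858 + (-1858)²) + 3208226 = (299 - 1858 + 3452164) + 3208226 = 3450605 + 3208226 = 6658831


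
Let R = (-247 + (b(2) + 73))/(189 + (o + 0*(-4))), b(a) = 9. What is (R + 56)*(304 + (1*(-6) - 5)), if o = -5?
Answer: 2970727/184 ≈ 16145.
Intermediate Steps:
R = -165/184 (R = (-247 + (9 + 73))/(189 + (-5 + 0*(-4))) = (-247 + 82)/(189 + (-5 + 0)) = -165/(189 - 5) = -165/184 ≈ -0.89674)
(R + 56)*(304 + (1*(-6) - 5)) = (-165/184 + 56)*(304 + (1*(-6) - 5)) = 10139*(304 + (-6 - 5))/184 = 10139*(304 - 11)/184 = (10139/184)*293 = 2970727/184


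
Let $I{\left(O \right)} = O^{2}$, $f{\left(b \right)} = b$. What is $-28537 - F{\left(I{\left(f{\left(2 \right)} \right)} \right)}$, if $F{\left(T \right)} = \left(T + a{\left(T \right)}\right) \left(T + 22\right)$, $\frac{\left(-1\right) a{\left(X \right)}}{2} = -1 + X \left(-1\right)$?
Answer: $-28901$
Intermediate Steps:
$a{\left(X \right)} = 2 + 2 X$ ($a{\left(X \right)} = - 2 \left(-1 + X \left(-1\right)\right) = - 2 \left(-1 - X\right) = 2 + 2 X$)
$F{\left(T \right)} = \left(2 + 3 T\right) \left(22 + T\right)$ ($F{\left(T \right)} = \left(T + \left(2 + 2 T\right)\right) \left(T + 22\right) = \left(2 + 3 T\right) \left(22 + T\right)$)
$-28537 - F{\left(I{\left(f{\left(2 \right)} \right)} \right)} = -28537 - \left(44 + 3 \left(2^{2}\right)^{2} + 68 \cdot 2^{2}\right) = -28537 - \left(44 + 3 \cdot 4^{2} + 68 \cdot 4\right) = -28537 - \left(44 + 3 \cdot 16 + 272\right) = -28537 - \left(44 + 48 + 272\right) = -28537 - 364 = -28901$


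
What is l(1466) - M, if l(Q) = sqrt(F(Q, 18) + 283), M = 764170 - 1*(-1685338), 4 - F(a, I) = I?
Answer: -2449508 + sqrt(269) ≈ -2.4495e+6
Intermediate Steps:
F(a, I) = 4 - I
M = 2449508 (M = 764170 + 1685338 = 2449508)
l(Q) = sqrt(269) (l(Q) = sqrt((4 - 1*18) + 283) = sqrt((4 - 18) + 283) = sqrt(-14 + 283) = sqrt(269))
l(1466) - M = sqrt(269) - 1*2449508 = sqrt(269) - 2449508 = -2449508 + sqrt(269)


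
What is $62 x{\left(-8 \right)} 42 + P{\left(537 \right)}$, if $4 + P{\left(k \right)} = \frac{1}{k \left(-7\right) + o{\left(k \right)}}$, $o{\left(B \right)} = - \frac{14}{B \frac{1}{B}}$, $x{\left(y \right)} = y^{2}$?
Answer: $\frac{628777995}{3773} \approx 1.6665 \cdot 10^{5}$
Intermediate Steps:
$o{\left(B \right)} = -14$ ($o{\left(B \right)} = - \frac{14}{1} = \left(-14\right) 1 = -14$)
$P{\left(k \right)} = -4 + \frac{1}{-14 - 7 k}$ ($P{\left(k \right)} = -4 + \frac{1}{k \left(-7\right) - 14} = -4 + \frac{1}{- 7 k - 14} = -4 + \frac{1}{-14 - 7 k}$)
$62 x{\left(-8 \right)} 42 + P{\left(537 \right)} = 62 \left(-8\right)^{2} \cdot 42 + \frac{-57 - 15036}{7 \left(2 + 537\right)} = 62 \cdot 64 \cdot 42 + \frac{-57 - 15036}{7 \cdot 539} = 3968 \cdot 42 + \frac{1}{7} \cdot \frac{1}{539} \left(-15093\right) = 166656 - \frac{15093}{3773} = \frac{628777995}{3773}$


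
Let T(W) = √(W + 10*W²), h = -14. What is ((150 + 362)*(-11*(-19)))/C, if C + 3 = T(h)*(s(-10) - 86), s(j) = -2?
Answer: 321024/15069815 - 9416704*√1946/15069815 ≈ -27.544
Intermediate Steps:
C = -3 - 88*√1946 (C = -3 + √(-14*(1 + 10*(-14)))*(-2 - 86) = -3 + √(-14*(1 - 140))*(-88) = -3 + √(-14*(-139))*(-88) = -3 + √1946*(-88) = -3 - 88*√1946 ≈ -3885.0)
((150 + 362)*(-11*(-19)))/C = ((150 + 362)*(-11*(-19)))/(-3 - 88*√1946) = (512*209)/(-3 - 88*√1946) = 107008/(-3 - 88*√1946)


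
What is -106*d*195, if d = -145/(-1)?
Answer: -2997150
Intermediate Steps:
d = 145 (d = -145*(-1) = 145)
-106*d*195 = -106*145*195 = -15370*195 = -2997150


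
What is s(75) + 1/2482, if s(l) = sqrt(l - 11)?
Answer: 19857/2482 ≈ 8.0004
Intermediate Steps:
s(l) = sqrt(-11 + l)
s(75) + 1/2482 = sqrt(-11 + 75) + 1/2482 = sqrt(64) + 1/2482 = 8 + 1/2482 = 19857/2482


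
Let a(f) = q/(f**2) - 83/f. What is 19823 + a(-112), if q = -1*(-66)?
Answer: 124334537/6272 ≈ 19824.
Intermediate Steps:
q = 66
a(f) = -83/f + 66/f**2 (a(f) = 66/(f**2) - 83/f = 66/f**2 - 83/f = -83/f + 66/f**2)
19823 + a(-112) = 19823 + (66 - 83*(-112))/(-112)**2 = 19823 + (66 + 9296)/12544 = 19823 + (1/12544)*9362 = 19823 + 4681/6272 = 124334537/6272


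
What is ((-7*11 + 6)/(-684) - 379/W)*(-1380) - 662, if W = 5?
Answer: 5916529/57 ≈ 1.0380e+5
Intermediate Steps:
((-7*11 + 6)/(-684) - 379/W)*(-1380) - 662 = ((-7*11 + 6)/(-684) - 379/5)*(-1380) - 662 = ((-77 + 6)*(-1/684) - 379*1/5)*(-1380) - 662 = (-71*(-1/684) - 379/5)*(-1380) - 662 = (71/684 - 379/5)*(-1380) - 662 = -258881/3420*(-1380) - 662 = 5954263/57 - 662 = 5916529/57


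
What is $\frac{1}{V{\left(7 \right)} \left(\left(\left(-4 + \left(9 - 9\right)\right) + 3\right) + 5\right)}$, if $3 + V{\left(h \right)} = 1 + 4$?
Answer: $\frac{1}{8} \approx 0.125$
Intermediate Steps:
$V{\left(h \right)} = 2$ ($V{\left(h \right)} = -3 + \left(1 + 4\right) = -3 + 5 = 2$)
$\frac{1}{V{\left(7 \right)} \left(\left(\left(-4 + \left(9 - 9\right)\right) + 3\right) + 5\right)} = \frac{1}{2 \left(\left(\left(-4 + \left(9 - 9\right)\right) + 3\right) + 5\right)} = \frac{1}{2 \left(\left(\left(-4 + 0\right) + 3\right) + 5\right)} = \frac{1}{2 \left(\left(-4 + 3\right) + 5\right)} = \frac{1}{2 \left(-1 + 5\right)} = \frac{1}{2 \cdot 4} = \frac{1}{8}$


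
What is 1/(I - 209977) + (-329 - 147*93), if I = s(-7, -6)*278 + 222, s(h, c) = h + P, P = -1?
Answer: -2967706001/211979 ≈ -14000.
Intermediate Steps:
s(h, c) = -1 + h (s(h, c) = h - 1 = -1 + h)
I = -2002 (I = (-1 - 7)*278 + 222 = -8*278 + 222 = -2224 + 222 = -2002)
1/(I - 209977) + (-329 - 147*93) = 1/(-2002 - 209977) + (-329 - 147*93) = 1/(-211979) + (-329 - 13671) = -1/211979 - 14000 = -2967706001/211979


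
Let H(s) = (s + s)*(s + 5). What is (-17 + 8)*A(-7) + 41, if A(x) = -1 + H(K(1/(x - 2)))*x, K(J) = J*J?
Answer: 42134/729 ≈ 57.797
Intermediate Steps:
K(J) = J**2
H(s) = 2*s*(5 + s) (H(s) = (2*s)*(5 + s) = 2*s*(5 + s))
A(x) = -1 + 2*x*(5 + (-2 + x)**(-2))/(-2 + x)**2 (A(x) = -1 + (2*(1/(x - 2))**2*(5 + (1/(x - 2))**2))*x = -1 + (2*(1/(-2 + x))**2*(5 + (1/(-2 + x))**2))*x = -1 + (2*(5 + (-2 + x)**(-2))/(-2 + x)**2)*x = -1 + 2*x*(5 + (-2 + x)**(-2))/(-2 + x)**2)
(-17 + 8)*A(-7) + 41 = (-17 + 8)*(-1 + 2*(-7)/(-2 - 7)**4 + 10*(-7)/(-2 - 7)**2) + 41 = -9*(-1 + 2*(-7)/(-9)**4 + 10*(-7)/(-9)**2) + 41 = -9*(-1 + 2*(-7)*(1/6561) + 10*(-7)*(1/81)) + 41 = -9*(-1 - 14/6561 - 70/81) + 41 = -9*(-12245/6561) + 41 = 12245/729 + 41 = 42134/729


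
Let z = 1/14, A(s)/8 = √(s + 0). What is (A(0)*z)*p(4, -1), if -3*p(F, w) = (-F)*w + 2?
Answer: 0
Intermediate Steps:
A(s) = 8*√s (A(s) = 8*√(s + 0) = 8*√s)
p(F, w) = -⅔ + F*w/3 (p(F, w) = -((-F)*w + 2)/3 = -(-F*w + 2)/3 = -(2 - F*w)/3 = -⅔ + F*w/3)
z = 1/14 ≈ 0.071429
(A(0)*z)*p(4, -1) = ((8*√0)*(1/14))*(-⅔ + (⅓)*4*(-1)) = ((8*0)*(1/14))*(-⅔ - 4/3) = (0*(1/14))*(-2) = 0*(-2) = 0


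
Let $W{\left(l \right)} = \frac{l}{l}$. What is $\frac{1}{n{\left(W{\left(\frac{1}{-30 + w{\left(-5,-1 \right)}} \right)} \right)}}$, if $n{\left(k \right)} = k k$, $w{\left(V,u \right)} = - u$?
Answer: $1$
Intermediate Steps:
$W{\left(l \right)} = 1$
$n{\left(k \right)} = k^{2}$
$\frac{1}{n{\left(W{\left(\frac{1}{-30 + w{\left(-5,-1 \right)}} \right)} \right)}} = \frac{1}{1^{2}} = 1^{-1} = 1$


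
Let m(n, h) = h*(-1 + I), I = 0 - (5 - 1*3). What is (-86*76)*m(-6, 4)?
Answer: 78432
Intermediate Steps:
I = -2 (I = 0 - (5 - 3) = 0 - 1*2 = 0 - 2 = -2)
m(n, h) = -3*h (m(n, h) = h*(-1 - 2) = h*(-3) = -3*h)
(-86*76)*m(-6, 4) = (-86*76)*(-3*4) = -6536*(-12) = 78432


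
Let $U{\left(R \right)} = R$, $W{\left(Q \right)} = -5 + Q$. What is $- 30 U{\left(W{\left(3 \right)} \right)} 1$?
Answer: $60$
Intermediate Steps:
$- 30 U{\left(W{\left(3 \right)} \right)} 1 = - 30 \left(-5 + 3\right) 1 = \left(-30\right) \left(-2\right) 1 = 60 \cdot 1 = 60$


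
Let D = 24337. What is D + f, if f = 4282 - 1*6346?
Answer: 22273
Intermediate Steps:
f = -2064 (f = 4282 - 6346 = -2064)
D + f = 24337 - 2064 = 22273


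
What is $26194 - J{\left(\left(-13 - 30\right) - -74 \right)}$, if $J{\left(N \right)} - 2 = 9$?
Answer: $26183$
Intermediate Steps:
$J{\left(N \right)} = 11$ ($J{\left(N \right)} = 2 + 9 = 11$)
$26194 - J{\left(\left(-13 - 30\right) - -74 \right)} = 26194 - 11 = 26183$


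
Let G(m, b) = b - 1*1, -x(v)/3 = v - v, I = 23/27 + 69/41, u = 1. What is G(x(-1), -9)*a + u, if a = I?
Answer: -26953/1107 ≈ -24.348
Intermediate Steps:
I = 2806/1107 (I = 23*(1/27) + 69*(1/41) = 23/27 + 69/41 = 2806/1107 ≈ 2.5348)
x(v) = 0 (x(v) = -3*(v - v) = -3*0 = 0)
G(m, b) = -1 + b (G(m, b) = b - 1 = -1 + b)
a = 2806/1107 ≈ 2.5348
G(x(-1), -9)*a + u = (-1 - 9)*(2806/1107) + 1 = -10*2806/1107 + 1 = -28060/1107 + 1 = -26953/1107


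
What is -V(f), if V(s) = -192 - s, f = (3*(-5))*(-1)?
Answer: 207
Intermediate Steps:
f = 15 (f = -15*(-1) = 15)
-V(f) = -(-192 - 1*15) = -(-192 - 15) = -1*(-207) = 207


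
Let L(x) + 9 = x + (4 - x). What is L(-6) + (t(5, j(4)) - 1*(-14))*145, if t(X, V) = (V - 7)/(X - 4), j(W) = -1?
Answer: 865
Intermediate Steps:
t(X, V) = (-7 + V)/(-4 + X)
L(x) = -5 (L(x) = -9 + (x + (4 - x)) = -9 + 4 = -5)
L(-6) + (t(5, j(4)) - 1*(-14))*145 = -5 + ((-7 - 1)/(-4 + 5) - 1*(-14))*145 = -5 + (-8/1 + 14)*145 = -5 + (1*(-8) + 14)*145 = -5 + (-8 + 14)*145 = -5 + 6*145 = -5 + 870 = 865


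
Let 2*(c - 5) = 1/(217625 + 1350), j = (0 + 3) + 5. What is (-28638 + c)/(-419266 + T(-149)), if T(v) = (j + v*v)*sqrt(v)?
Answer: 2628760578487917/54585363460994375 + 278496914548941*I*sqrt(149)/109170726921988750 ≈ 0.048159 + 0.031139*I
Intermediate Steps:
j = 8 (j = 3 + 5 = 8)
c = 2189751/437950 (c = 5 + 1/(2*(217625 + 1350)) = 5 + (1/2)/218975 = 5 + (1/2)*(1/218975) = 5 + 1/437950 = 2189751/437950 ≈ 5.0000)
T(v) = sqrt(v)*(8 + v**2) (T(v) = (8 + v*v)*sqrt(v) = (8 + v**2)*sqrt(v) = sqrt(v)*(8 + v**2))
(-28638 + c)/(-419266 + T(-149)) = (-28638 + 2189751/437950)/(-419266 + sqrt(-149)*(8 + (-149)**2)) = -12539822349/(437950*(-419266 + (I*sqrt(149))*(8 + 22201))) = -12539822349/(437950*(-419266 + (I*sqrt(149))*22209)) = -12539822349/(437950*(-419266 + 22209*I*sqrt(149)))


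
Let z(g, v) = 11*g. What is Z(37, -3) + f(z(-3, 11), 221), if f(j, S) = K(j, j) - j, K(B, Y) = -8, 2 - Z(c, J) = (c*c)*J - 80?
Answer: 4214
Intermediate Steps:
Z(c, J) = 82 - J*c**2 (Z(c, J) = 2 - ((c*c)*J - 80) = 2 - (c**2*J - 80) = 2 - (J*c**2 - 80) = 2 - (-80 + J*c**2) = 2 + (80 - J*c**2) = 82 - J*c**2)
f(j, S) = -8 - j
Z(37, -3) + f(z(-3, 11), 221) = (82 - 1*(-3)*37**2) + (-8 - 11*(-3)) = (82 - 1*(-3)*1369) + (-8 - 1*(-33)) = (82 + 4107) + (-8 + 33) = 4189 + 25 = 4214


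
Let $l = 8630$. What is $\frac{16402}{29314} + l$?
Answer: $\frac{126498111}{14657} \approx 8630.6$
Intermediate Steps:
$\frac{16402}{29314} + l = \frac{16402}{29314} + 8630 = 16402 \cdot \frac{1}{29314} + 8630 = \frac{8201}{14657} + 8630 = \frac{126498111}{14657}$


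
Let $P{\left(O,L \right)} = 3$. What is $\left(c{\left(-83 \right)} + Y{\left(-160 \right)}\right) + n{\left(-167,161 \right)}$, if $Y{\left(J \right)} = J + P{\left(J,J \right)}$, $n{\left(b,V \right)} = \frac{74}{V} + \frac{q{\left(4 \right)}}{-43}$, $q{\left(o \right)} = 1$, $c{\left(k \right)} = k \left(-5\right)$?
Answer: $\frac{1789155}{6923} \approx 258.44$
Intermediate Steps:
$c{\left(k \right)} = - 5 k$
$n{\left(b,V \right)} = - \frac{1}{43} + \frac{74}{V}$ ($n{\left(b,V \right)} = \frac{74}{V} + 1 \frac{1}{-43} = \frac{74}{V} + 1 \left(- \frac{1}{43}\right) = \frac{74}{V} - \frac{1}{43} = - \frac{1}{43} + \frac{74}{V}$)
$Y{\left(J \right)} = 3 + J$ ($Y{\left(J \right)} = J + 3 = 3 + J$)
$\left(c{\left(-83 \right)} + Y{\left(-160 \right)}\right) + n{\left(-167,161 \right)} = \left(\left(-5\right) \left(-83\right) + \left(3 - 160\right)\right) + \frac{3182 - 161}{43 \cdot 161} = \left(415 - 157\right) + \frac{1}{43} \cdot \frac{1}{161} \left(3182 - 161\right) = 258 + \frac{1}{43} \cdot \frac{1}{161} \cdot 3021 = 258 + \frac{3021}{6923} = \frac{1789155}{6923}$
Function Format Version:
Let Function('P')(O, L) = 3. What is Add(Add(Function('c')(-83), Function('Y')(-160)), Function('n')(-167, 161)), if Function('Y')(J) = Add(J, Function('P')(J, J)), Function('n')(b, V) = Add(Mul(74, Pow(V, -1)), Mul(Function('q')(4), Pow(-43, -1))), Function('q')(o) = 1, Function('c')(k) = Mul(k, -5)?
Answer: Rational(1789155, 6923) ≈ 258.44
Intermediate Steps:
Function('c')(k) = Mul(-5, k)
Function('n')(b, V) = Add(Rational(-1, 43), Mul(74, Pow(V, -1))) (Function('n')(b, V) = Add(Mul(74, Pow(V, -1)), Mul(1, Pow(-43, -1))) = Add(Mul(74, Pow(V, -1)), Mul(1, Rational(-1, 43))) = Add(Mul(74, Pow(V, -1)), Rational(-1, 43)) = Add(Rational(-1, 43), Mul(74, Pow(V, -1))))
Function('Y')(J) = Add(3, J) (Function('Y')(J) = Add(J, 3) = Add(3, J))
Add(Add(Function('c')(-83), Function('Y')(-160)), Function('n')(-167, 161)) = Add(Add(Mul(-5, -83), Add(3, -160)), Mul(Rational(1, 43), Pow(161, -1), Add(3182, Mul(-1, 161)))) = Add(Add(415, -157), Mul(Rational(1, 43), Rational(1, 161), Add(3182, -161))) = Add(258, Mul(Rational(1, 43), Rational(1, 161), 3021)) = Add(258, Rational(3021, 6923)) = Rational(1789155, 6923)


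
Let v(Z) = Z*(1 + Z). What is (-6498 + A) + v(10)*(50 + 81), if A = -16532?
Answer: -8620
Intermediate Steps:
(-6498 + A) + v(10)*(50 + 81) = (-6498 - 16532) + (10*(1 + 10))*(50 + 81) = -23030 + (10*11)*131 = -23030 + 110*131 = -23030 + 14410 = -8620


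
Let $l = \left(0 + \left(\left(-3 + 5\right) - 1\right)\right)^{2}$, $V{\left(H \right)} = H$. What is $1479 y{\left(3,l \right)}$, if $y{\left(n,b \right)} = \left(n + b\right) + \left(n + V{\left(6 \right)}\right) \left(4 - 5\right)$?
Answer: $-7395$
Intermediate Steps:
$l = 1$ ($l = \left(0 + \left(2 - 1\right)\right)^{2} = \left(0 + 1\right)^{2} = 1^{2} = 1$)
$y{\left(n,b \right)} = -6 + b$ ($y{\left(n,b \right)} = \left(n + b\right) + \left(n + 6\right) \left(4 - 5\right) = \left(b + n\right) + \left(6 + n\right) \left(-1\right) = \left(b + n\right) - \left(6 + n\right) = -6 + b$)
$1479 y{\left(3,l \right)} = 1479 \left(-6 + 1\right) = 1479 \left(-5\right) = -7395$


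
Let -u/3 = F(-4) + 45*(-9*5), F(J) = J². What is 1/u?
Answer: 1/6027 ≈ 0.00016592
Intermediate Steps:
u = 6027 (u = -3*((-4)² + 45*(-9*5)) = -3*(16 + 45*(-45)) = -3*(16 - 2025) = -3*(-2009) = 6027)
1/u = 1/6027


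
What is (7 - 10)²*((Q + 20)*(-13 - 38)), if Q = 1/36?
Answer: -36771/4 ≈ -9192.8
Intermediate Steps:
Q = 1/36 ≈ 0.027778
(7 - 10)²*((Q + 20)*(-13 - 38)) = (7 - 10)²*((1/36 + 20)*(-13 - 38)) = (-3)²*((721/36)*(-51)) = 9*(-12257/12) = -36771/4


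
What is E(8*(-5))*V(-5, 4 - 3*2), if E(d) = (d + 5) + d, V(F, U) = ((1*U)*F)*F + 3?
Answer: 3525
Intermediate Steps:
V(F, U) = 3 + U*F**2 (V(F, U) = (U*F)*F + 3 = (F*U)*F + 3 = U*F**2 + 3 = 3 + U*F**2)
E(d) = 5 + 2*d (E(d) = (5 + d) + d = 5 + 2*d)
E(8*(-5))*V(-5, 4 - 3*2) = (5 + 2*(8*(-5)))*(3 + (4 - 3*2)*(-5)**2) = (5 + 2*(-40))*(3 + (4 - 6)*25) = (5 - 80)*(3 - 2*25) = -75*(3 - 50) = -75*(-47) = 3525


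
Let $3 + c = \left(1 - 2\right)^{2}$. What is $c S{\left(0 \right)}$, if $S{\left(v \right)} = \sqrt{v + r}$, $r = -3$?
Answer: $- 2 i \sqrt{3} \approx - 3.4641 i$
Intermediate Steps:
$c = -2$ ($c = -3 + \left(1 - 2\right)^{2} = -3 + \left(-1\right)^{2} = -3 + 1 = -2$)
$S{\left(v \right)} = \sqrt{-3 + v}$ ($S{\left(v \right)} = \sqrt{v - 3} = \sqrt{-3 + v}$)
$c S{\left(0 \right)} = - 2 \sqrt{-3 + 0} = - 2 \sqrt{-3} = - 2 i \sqrt{3}$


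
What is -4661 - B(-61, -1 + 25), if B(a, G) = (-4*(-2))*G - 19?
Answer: -4834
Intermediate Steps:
B(a, G) = -19 + 8*G (B(a, G) = 8*G - 19 = -19 + 8*G)
-4661 - B(-61, -1 + 25) = -4661 - (-19 + 8*(-1 + 25)) = -4661 - (-19 + 8*24) = -4661 - (-19 + 192) = -4661 - 1*173 = -4661 - 173 = -4834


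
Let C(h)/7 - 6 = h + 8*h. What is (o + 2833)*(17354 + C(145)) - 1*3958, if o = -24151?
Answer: -565591816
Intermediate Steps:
C(h) = 42 + 63*h (C(h) = 42 + 7*(h + 8*h) = 42 + 7*(9*h) = 42 + 63*h)
(o + 2833)*(17354 + C(145)) - 1*3958 = (-24151 + 2833)*(17354 + (42 + 63*145)) - 1*3958 = -21318*(17354 + (42 + 9135)) - 3958 = -21318*(17354 + 9177) - 3958 = -21318*26531 - 3958 = -565587858 - 3958 = -565591816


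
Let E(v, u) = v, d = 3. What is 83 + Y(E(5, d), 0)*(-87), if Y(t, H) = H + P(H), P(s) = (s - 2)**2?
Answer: -265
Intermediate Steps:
P(s) = (-2 + s)**2
Y(t, H) = H + (-2 + H)**2
83 + Y(E(5, d), 0)*(-87) = 83 + (0 + (-2 + 0)**2)*(-87) = 83 + (0 + (-2)**2)*(-87) = 83 + (0 + 4)*(-87) = 83 + 4*(-87) = 83 - 348 = -265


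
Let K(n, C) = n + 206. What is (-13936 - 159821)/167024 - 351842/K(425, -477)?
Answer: -58875698875/105392144 ≈ -558.63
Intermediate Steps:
K(n, C) = 206 + n
(-13936 - 159821)/167024 - 351842/K(425, -477) = (-13936 - 159821)/167024 - 351842/(206 + 425) = -173757*1/167024 - 351842/631 = -173757/167024 - 351842*1/631 = -173757/167024 - 351842/631 = -58875698875/105392144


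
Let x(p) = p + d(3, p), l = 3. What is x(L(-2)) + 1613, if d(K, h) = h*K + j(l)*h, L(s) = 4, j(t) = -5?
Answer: 1609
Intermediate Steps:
d(K, h) = -5*h + K*h (d(K, h) = h*K - 5*h = K*h - 5*h = -5*h + K*h)
x(p) = -p (x(p) = p + p*(-5 + 3) = p + p*(-2) = p - 2*p = -p)
x(L(-2)) + 1613 = -1*4 + 1613 = -4 + 1613 = 1609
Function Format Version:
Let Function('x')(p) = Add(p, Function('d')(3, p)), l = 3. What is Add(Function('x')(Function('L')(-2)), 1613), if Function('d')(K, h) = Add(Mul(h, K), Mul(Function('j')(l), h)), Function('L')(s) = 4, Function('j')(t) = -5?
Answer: 1609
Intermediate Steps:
Function('d')(K, h) = Add(Mul(-5, h), Mul(K, h)) (Function('d')(K, h) = Add(Mul(h, K), Mul(-5, h)) = Add(Mul(K, h), Mul(-5, h)) = Add(Mul(-5, h), Mul(K, h)))
Function('x')(p) = Mul(-1, p) (Function('x')(p) = Add(p, Mul(p, Add(-5, 3))) = Add(p, Mul(p, -2)) = Add(p, Mul(-2, p)) = Mul(-1, p))
Add(Function('x')(Function('L')(-2)), 1613) = Add(Mul(-1, 4), 1613) = Add(-4, 1613) = 1609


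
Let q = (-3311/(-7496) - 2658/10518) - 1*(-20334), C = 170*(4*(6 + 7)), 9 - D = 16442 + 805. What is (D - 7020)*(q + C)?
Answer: -4649810801771343/6570244 ≈ -7.0771e+8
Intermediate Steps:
D = -17238 (D = 9 - (16442 + 805) = 9 - 1*17247 = 9 - 17247 = -17238)
C = 8840 (C = 170*(4*13) = 170*52 = 8840)
q = 267201166447/13140488 (q = (-3311*(-1/7496) - 2658*1/10518) + 20334 = (3311/7496 - 443/1753) + 20334 = 2483455/13140488 + 20334 = 267201166447/13140488 ≈ 20334.)
(D - 7020)*(q + C) = (-17238 - 7020)*(267201166447/13140488 + 8840) = -24258*383363080367/13140488 = -4649810801771343/6570244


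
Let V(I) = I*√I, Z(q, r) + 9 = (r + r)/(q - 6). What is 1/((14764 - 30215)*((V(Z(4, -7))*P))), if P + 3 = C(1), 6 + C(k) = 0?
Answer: I*√2/556236 ≈ 2.5425e-6*I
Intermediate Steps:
Z(q, r) = -9 + 2*r/(-6 + q) (Z(q, r) = -9 + (r + r)/(q - 6) = -9 + (2*r)/(-6 + q) = -9 + 2*r/(-6 + q))
C(k) = -6 (C(k) = -6 + 0 = -6)
P = -9 (P = -3 - 6 = -9)
V(I) = I^(3/2)
1/((14764 - 30215)*((V(Z(4, -7))*P))) = 1/((14764 - 30215)*((((54 - 9*4 + 2*(-7))/(-6 + 4))^(3/2)*(-9)))) = 1/((-15451)*((((54 - 36 - 14)/(-2))^(3/2)*(-9)))) = -(-I*√2/36)/15451 = -(-1)*I*√2/556236 = I*√2/556236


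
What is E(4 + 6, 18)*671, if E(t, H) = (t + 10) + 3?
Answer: 15433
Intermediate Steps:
E(t, H) = 13 + t (E(t, H) = (10 + t) + 3 = 13 + t)
E(4 + 6, 18)*671 = (13 + (4 + 6))*671 = (13 + 10)*671 = 23*671 = 15433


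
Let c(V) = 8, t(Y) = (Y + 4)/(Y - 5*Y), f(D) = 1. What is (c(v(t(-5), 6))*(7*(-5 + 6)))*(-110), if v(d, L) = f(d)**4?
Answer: -6160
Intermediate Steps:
t(Y) = -(4 + Y)/(4*Y) (t(Y) = (4 + Y)/((-4*Y)) = (4 + Y)*(-1/(4*Y)) = -(4 + Y)/(4*Y))
v(d, L) = 1 (v(d, L) = 1**4 = 1)
(c(v(t(-5), 6))*(7*(-5 + 6)))*(-110) = (8*(7*(-5 + 6)))*(-110) = (8*(7*1))*(-110) = (8*7)*(-110) = 56*(-110) = -6160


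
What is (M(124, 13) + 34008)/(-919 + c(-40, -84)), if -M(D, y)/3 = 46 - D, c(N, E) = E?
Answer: -34242/1003 ≈ -34.140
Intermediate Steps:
M(D, y) = -138 + 3*D (M(D, y) = -3*(46 - D) = -138 + 3*D)
(M(124, 13) + 34008)/(-919 + c(-40, -84)) = ((-138 + 3*124) + 34008)/(-919 - 84) = ((-138 + 372) + 34008)/(-1003) = (234 + 34008)*(-1/1003) = 34242*(-1/1003) = -34242/1003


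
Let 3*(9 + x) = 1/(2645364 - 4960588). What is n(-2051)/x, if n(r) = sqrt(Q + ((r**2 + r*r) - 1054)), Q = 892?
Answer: -27782688*sqrt(525815)/62511049 ≈ -322.28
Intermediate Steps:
n(r) = sqrt(-162 + 2*r**2) (n(r) = sqrt(892 + ((r**2 + r*r) - 1054)) = sqrt(892 + ((r**2 + r**2) - 1054)) = sqrt(892 + (2*r**2 - 1054)) = sqrt(892 + (-1054 + 2*r**2)) = sqrt(-162 + 2*r**2))
x = -62511049/6945672 (x = -9 + 1/(3*(2645364 - 4960588)) = -9 + (1/3)/(-2315224) = -9 + (1/3)*(-1/2315224) = -9 - 1/6945672 = -62511049/6945672 ≈ -9.0000)
n(-2051)/x = sqrt(-162 + 2*(-2051)**2)/(-62511049/6945672) = sqrt(-162 + 2*4206601)*(-6945672/62511049) = sqrt(-162 + 8413202)*(-6945672/62511049) = sqrt(8413040)*(-6945672/62511049) = (4*sqrt(525815))*(-6945672/62511049) = -27782688*sqrt(525815)/62511049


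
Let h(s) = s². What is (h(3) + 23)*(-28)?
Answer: -896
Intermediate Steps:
(h(3) + 23)*(-28) = (3² + 23)*(-28) = (9 + 23)*(-28) = 32*(-28) = -896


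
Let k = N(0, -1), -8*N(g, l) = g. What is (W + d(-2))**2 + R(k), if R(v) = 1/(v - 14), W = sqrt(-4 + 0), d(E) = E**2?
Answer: 167/14 + 16*I ≈ 11.929 + 16.0*I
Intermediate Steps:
N(g, l) = -g/8
W = 2*I (W = sqrt(-4) = 2*I ≈ 2.0*I)
k = 0 (k = -1/8*0 = 0)
R(v) = 1/(-14 + v)
(W + d(-2))**2 + R(k) = (2*I + (-2)**2)**2 + 1/(-14 + 0) = (2*I + 4)**2 + 1/(-14) = (4 + 2*I)**2 - 1/14 = -1/14 + (4 + 2*I)**2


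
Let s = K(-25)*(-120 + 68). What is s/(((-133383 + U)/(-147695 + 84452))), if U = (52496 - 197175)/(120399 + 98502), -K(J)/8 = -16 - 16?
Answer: -92145370756608/14598908381 ≈ -6311.8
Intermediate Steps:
K(J) = 256 (K(J) = -8*(-16 - 16) = -8*(-32) = 256)
U = -144679/218901 ≈ -0.66093
s = -13312 (s = 256*(-120 + 68) = 256*(-52) = -13312)
s/(((-133383 + U)/(-147695 + 84452))) = -13312*(-147695 + 84452)/(-133383 - 144679/218901) = -13312/((-29197816762/218901/(-63243))) = -13312/((-29197816762/218901*(-1/63243))) = -13312/29197816762/13843955943 = -13312*13843955943/29197816762 = -92145370756608/14598908381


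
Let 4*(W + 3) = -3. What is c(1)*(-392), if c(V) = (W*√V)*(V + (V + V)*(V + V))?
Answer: 7350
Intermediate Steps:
W = -15/4 (W = -3 + (¼)*(-3) = -3 - ¾ = -15/4 ≈ -3.7500)
c(V) = -15*√V*(V + 4*V²)/4 (c(V) = (-15*√V/4)*(V + (V + V)*(V + V)) = (-15*√V/4)*(V + (2*V)*(2*V)) = (-15*√V/4)*(V + 4*V²) = -15*√V*(V + 4*V²)/4)
c(1)*(-392) = (1^(3/2)*(-15/4 - 15*1))*(-392) = (1*(-15/4 - 15))*(-392) = (1*(-75/4))*(-392) = -75/4*(-392) = 7350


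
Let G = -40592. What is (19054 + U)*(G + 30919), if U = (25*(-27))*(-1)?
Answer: -190838617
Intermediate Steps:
U = 675 (U = -675*(-1) = 675)
(19054 + U)*(G + 30919) = (19054 + 675)*(-40592 + 30919) = 19729*(-9673) = -190838617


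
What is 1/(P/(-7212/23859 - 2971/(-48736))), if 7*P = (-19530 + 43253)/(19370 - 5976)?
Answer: -626390373757/656783807856 ≈ -0.95372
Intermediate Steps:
P = 3389/13394 (P = ((-19530 + 43253)/(19370 - 5976))/7 = (23723/13394)/7 = (23723*(1/13394))/7 = (⅐)*(23723/13394) = 3389/13394 ≈ 0.25302)
1/(P/(-7212/23859 - 2971/(-48736))) = 1/(3389/(13394*(-7212/23859 - 2971/(-48736)))) = 1/(3389/(13394*(-7212*1/23859 - 2971*(-1/48736)))) = 1/(3389/(13394*(-2404/7953 + 2971/48736))) = 1/(3389/(13394*(-93532981/387597408))) = 1/((3389/13394)*(-387597408/93532981)) = 1/(-656783807856/626390373757) = -626390373757/656783807856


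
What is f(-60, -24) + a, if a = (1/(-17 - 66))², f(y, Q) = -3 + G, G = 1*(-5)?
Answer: -55111/6889 ≈ -7.9999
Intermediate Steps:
G = -5
f(y, Q) = -8 (f(y, Q) = -3 - 5 = -8)
a = 1/6889 (a = (1/(-83))² = (-1/83)² = 1/6889 ≈ 0.00014516)
f(-60, -24) + a = -8 + 1/6889 = -55111/6889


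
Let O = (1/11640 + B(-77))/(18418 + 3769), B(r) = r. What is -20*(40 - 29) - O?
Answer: -56815573321/258256680 ≈ -220.00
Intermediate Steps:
O = -896279/258256680 (O = (1/11640 - 77)/(18418 + 3769) = (1/11640 - 77)/22187 = -896279/11640*1/22187 = -896279/258256680 ≈ -0.0034705)
-20*(40 - 29) - O = -20*(40 - 29) - 1*(-896279/258256680) = -20*11 + 896279/258256680 = -220 + 896279/258256680 = -56815573321/258256680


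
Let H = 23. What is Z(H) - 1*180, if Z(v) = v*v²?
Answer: 11987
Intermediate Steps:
Z(v) = v³
Z(H) - 1*180 = 23³ - 1*180 = 12167 - 180 = 11987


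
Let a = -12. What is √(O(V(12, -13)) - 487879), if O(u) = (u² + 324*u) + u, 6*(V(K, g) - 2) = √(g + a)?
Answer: √(-17540125 + 9870*I)/6 ≈ 0.19639 + 698.02*I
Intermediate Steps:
V(K, g) = 2 + √(-12 + g)/6 (V(K, g) = 2 + √(g - 12)/6 = 2 + √(-12 + g)/6)
O(u) = u² + 325*u
√(O(V(12, -13)) - 487879) = √((2 + √(-12 - 13)/6)*(325 + (2 + √(-12 - 13)/6)) - 487879) = √((2 + √(-25)/6)*(325 + (2 + √(-25)/6)) - 487879) = √((2 + (5*I)/6)*(325 + (2 + (5*I)/6)) - 487879) = √((2 + 5*I/6)*(325 + (2 + 5*I/6)) - 487879) = √((2 + 5*I/6)*(327 + 5*I/6) - 487879) = √(-487879 + (2 + 5*I/6)*(327 + 5*I/6))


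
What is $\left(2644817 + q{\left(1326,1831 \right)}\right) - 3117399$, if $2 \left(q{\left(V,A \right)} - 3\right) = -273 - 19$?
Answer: $-472725$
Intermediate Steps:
$q{\left(V,A \right)} = -143$ ($q{\left(V,A \right)} = 3 + \frac{-273 - 19}{2} = 3 + \frac{1}{2} \left(-292\right) = 3 - 146 = -143$)
$\left(2644817 + q{\left(1326,1831 \right)}\right) - 3117399 = \left(2644817 - 143\right) - 3117399 = 2644674 - 3117399 = -472725$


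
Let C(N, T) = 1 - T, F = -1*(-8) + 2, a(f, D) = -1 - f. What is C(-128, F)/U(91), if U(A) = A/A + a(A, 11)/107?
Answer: -321/5 ≈ -64.200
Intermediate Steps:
F = 10 (F = 8 + 2 = 10)
U(A) = 106/107 - A/107 (U(A) = A/A + (-1 - A)/107 = 1 + (-1 - A)*(1/107) = 1 + (-1/107 - A/107) = 106/107 - A/107)
C(-128, F)/U(91) = (1 - 1*10)/(106/107 - 1/107*91) = (1 - 10)/(106/107 - 91/107) = -9/15/107 = -9*107/15 = -321/5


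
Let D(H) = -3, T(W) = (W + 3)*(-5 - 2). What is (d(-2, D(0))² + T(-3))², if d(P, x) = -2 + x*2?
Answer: 4096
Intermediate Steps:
T(W) = -21 - 7*W (T(W) = (3 + W)*(-7) = -21 - 7*W)
d(P, x) = -2 + 2*x
(d(-2, D(0))² + T(-3))² = ((-2 + 2*(-3))² + (-21 - 7*(-3)))² = ((-2 - 6)² + (-21 + 21))² = ((-8)² + 0)² = (64 + 0)² = 64² = 4096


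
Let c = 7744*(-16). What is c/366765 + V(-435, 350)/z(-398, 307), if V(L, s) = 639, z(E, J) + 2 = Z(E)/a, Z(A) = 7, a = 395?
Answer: -3432234691/10636185 ≈ -322.69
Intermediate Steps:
z(E, J) = -783/395 (z(E, J) = -2 + 7/395 = -783/395)
c = -123904
c/366765 + V(-435, 350)/z(-398, 307) = -123904/366765 + 639/(-783/395) = -123904*1/366765 + 639*(-395/783) = -123904/366765 - 28045/87 = -3432234691/10636185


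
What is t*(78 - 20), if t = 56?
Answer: 3248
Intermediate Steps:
t*(78 - 20) = 56*(78 - 20) = 56*58 = 3248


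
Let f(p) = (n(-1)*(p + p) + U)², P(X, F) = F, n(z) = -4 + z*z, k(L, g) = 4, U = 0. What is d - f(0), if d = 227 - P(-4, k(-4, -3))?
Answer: 223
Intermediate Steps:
n(z) = -4 + z²
f(p) = 36*p² (f(p) = ((-4 + (-1)²)*(p + p) + 0)² = ((-4 + 1)*(2*p) + 0)² = (-6*p + 0)² = (-6*p)² = 36*p²)
d = 223 (d = 227 - 1*4 = 227 - 4 = 223)
d - f(0) = 223 - 36*0² = 223 - 36*0 = 223 - 1*0 = 223 + 0 = 223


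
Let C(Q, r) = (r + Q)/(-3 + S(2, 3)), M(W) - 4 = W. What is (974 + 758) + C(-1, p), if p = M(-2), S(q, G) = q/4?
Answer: 8658/5 ≈ 1731.6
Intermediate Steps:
S(q, G) = q/4 (S(q, G) = q*(¼) = q/4)
M(W) = 4 + W
p = 2 (p = 4 - 2 = 2)
C(Q, r) = -2*Q/5 - 2*r/5 (C(Q, r) = (r + Q)/(-3 + (¼)*2) = (Q + r)/(-3 + ½) = (Q + r)/(-5/2) = (Q + r)*(-⅖) = -2*Q/5 - 2*r/5)
(974 + 758) + C(-1, p) = (974 + 758) + (-⅖*(-1) - ⅖*2) = 1732 + (⅖ - ⅘) = 1732 - ⅖ = 8658/5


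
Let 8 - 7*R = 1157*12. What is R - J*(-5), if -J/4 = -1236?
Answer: 159164/7 ≈ 22738.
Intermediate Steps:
J = 4944 (J = -4*(-1236) = 4944)
R = -13876/7 (R = 8/7 - 1157*12/7 = 8/7 - ⅐*13884 = 8/7 - 13884/7 = -13876/7 ≈ -1982.3)
R - J*(-5) = -13876/7 - 4944*(-5) = -13876/7 - 1*(-24720) = -13876/7 + 24720 = 159164/7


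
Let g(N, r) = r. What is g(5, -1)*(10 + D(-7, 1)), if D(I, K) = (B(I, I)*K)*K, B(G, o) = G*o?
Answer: -59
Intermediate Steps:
D(I, K) = I²*K² (D(I, K) = ((I*I)*K)*K = (I²*K)*K = (K*I²)*K = I²*K²)
g(5, -1)*(10 + D(-7, 1)) = -(10 + (-7)²*1²) = -(10 + 49*1) = -(10 + 49) = -1*59 = -59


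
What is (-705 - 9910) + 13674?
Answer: 3059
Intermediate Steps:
(-705 - 9910) + 13674 = -10615 + 13674 = 3059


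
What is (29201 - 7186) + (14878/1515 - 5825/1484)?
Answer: 49508697977/2248260 ≈ 22021.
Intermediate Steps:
(29201 - 7186) + (14878/1515 - 5825/1484) = 22015 + (14878*(1/1515) - 5825*1/1484) = 22015 + (14878/1515 - 5825/1484) = 22015 + 13254077/2248260 = 49508697977/2248260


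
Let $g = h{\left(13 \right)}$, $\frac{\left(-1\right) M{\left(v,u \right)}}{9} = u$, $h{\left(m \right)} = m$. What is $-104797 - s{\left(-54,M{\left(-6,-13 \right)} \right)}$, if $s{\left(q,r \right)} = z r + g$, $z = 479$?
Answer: $-160853$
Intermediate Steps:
$M{\left(v,u \right)} = - 9 u$
$g = 13$
$s{\left(q,r \right)} = 13 + 479 r$ ($s{\left(q,r \right)} = 479 r + 13 = 13 + 479 r$)
$-104797 - s{\left(-54,M{\left(-6,-13 \right)} \right)} = -104797 - \left(13 + 479 \left(\left(-9\right) \left(-13\right)\right)\right) = -104797 - \left(13 + 479 \cdot 117\right) = -104797 - \left(13 + 56043\right) = -104797 - 56056 = -160853$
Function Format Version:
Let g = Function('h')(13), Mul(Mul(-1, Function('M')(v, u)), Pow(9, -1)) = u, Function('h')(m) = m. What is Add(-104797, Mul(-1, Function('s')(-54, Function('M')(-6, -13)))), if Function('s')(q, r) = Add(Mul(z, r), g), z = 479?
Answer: -160853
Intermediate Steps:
Function('M')(v, u) = Mul(-9, u)
g = 13
Function('s')(q, r) = Add(13, Mul(479, r)) (Function('s')(q, r) = Add(Mul(479, r), 13) = Add(13, Mul(479, r)))
Add(-104797, Mul(-1, Function('s')(-54, Function('M')(-6, -13)))) = Add(-104797, Mul(-1, Add(13, Mul(479, Mul(-9, -13))))) = Add(-104797, Mul(-1, Add(13, Mul(479, 117)))) = Add(-104797, Mul(-1, Add(13, 56043))) = Add(-104797, Mul(-1, 56056)) = Add(-104797, -56056) = -160853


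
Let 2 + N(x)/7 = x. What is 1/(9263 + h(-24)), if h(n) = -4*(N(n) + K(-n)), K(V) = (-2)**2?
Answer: 1/9975 ≈ 0.00010025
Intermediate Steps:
N(x) = -14 + 7*x
K(V) = 4
h(n) = 40 - 28*n (h(n) = -4*((-14 + 7*n) + 4) = -4*(-10 + 7*n) = 40 - 28*n)
1/(9263 + h(-24)) = 1/(9263 + (40 - 28*(-24))) = 1/(9263 + (40 + 672)) = 1/(9263 + 712) = 1/9975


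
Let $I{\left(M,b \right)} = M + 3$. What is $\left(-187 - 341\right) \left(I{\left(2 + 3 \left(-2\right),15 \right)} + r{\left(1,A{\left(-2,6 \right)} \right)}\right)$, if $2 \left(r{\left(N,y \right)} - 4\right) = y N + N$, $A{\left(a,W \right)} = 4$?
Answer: $-2904$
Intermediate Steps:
$r{\left(N,y \right)} = 4 + \frac{N}{2} + \frac{N y}{2}$ ($r{\left(N,y \right)} = 4 + \frac{y N + N}{2} = 4 + \frac{N y + N}{2} = 4 + \frac{N + N y}{2} = 4 + \left(\frac{N}{2} + \frac{N y}{2}\right) = 4 + \frac{N}{2} + \frac{N y}{2}$)
$I{\left(M,b \right)} = 3 + M$
$\left(-187 - 341\right) \left(I{\left(2 + 3 \left(-2\right),15 \right)} + r{\left(1,A{\left(-2,6 \right)} \right)}\right) = \left(-187 - 341\right) \left(\left(3 + \left(2 + 3 \left(-2\right)\right)\right) + \left(4 + \frac{1}{2} \cdot 1 + \frac{1}{2} \cdot 1 \cdot 4\right)\right) = - 528 \left(\left(3 + \left(2 - 6\right)\right) + \left(4 + \frac{1}{2} + 2\right)\right) = - 528 \left(\left(3 - 4\right) + \frac{13}{2}\right) = - 528 \left(-1 + \frac{13}{2}\right) = \left(-528\right) \frac{11}{2} = -2904$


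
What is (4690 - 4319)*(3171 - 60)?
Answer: 1154181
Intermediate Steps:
(4690 - 4319)*(3171 - 60) = 371*3111 = 1154181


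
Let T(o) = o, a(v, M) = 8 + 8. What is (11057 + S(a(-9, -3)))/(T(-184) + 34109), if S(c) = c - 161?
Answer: 10912/33925 ≈ 0.32165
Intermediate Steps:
a(v, M) = 16
S(c) = -161 + c
(11057 + S(a(-9, -3)))/(T(-184) + 34109) = (11057 + (-161 + 16))/(-184 + 34109) = (11057 - 145)/33925 = 10912*(1/33925) = 10912/33925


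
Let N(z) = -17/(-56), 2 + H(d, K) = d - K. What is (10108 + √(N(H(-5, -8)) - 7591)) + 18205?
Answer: 28313 + 3*I*√661234/28 ≈ 28313.0 + 87.125*I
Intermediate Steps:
H(d, K) = -2 + d - K (H(d, K) = -2 + (d - K) = -2 + d - K)
N(z) = 17/56 (N(z) = -17*(-1/56) = 17/56)
(10108 + √(N(H(-5, -8)) - 7591)) + 18205 = (10108 + √(17/56 - 7591)) + 18205 = (10108 + √(-425079/56)) + 18205 = (10108 + 3*I*√661234/28) + 18205 = 28313 + 3*I*√661234/28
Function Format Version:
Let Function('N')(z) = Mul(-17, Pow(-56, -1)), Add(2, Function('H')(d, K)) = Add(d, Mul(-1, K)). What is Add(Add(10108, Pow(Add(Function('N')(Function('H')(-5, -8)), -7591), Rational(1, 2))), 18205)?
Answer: Add(28313, Mul(Rational(3, 28), I, Pow(661234, Rational(1, 2)))) ≈ Add(28313., Mul(87.125, I))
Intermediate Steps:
Function('H')(d, K) = Add(-2, d, Mul(-1, K)) (Function('H')(d, K) = Add(-2, Add(d, Mul(-1, K))) = Add(-2, d, Mul(-1, K)))
Function('N')(z) = Rational(17, 56) (Function('N')(z) = Mul(-17, Rational(-1, 56)) = Rational(17, 56))
Add(Add(10108, Pow(Add(Function('N')(Function('H')(-5, -8)), -7591), Rational(1, 2))), 18205) = Add(Add(10108, Pow(Add(Rational(17, 56), -7591), Rational(1, 2))), 18205) = Add(Add(10108, Pow(Rational(-425079, 56), Rational(1, 2))), 18205) = Add(Add(10108, Mul(Rational(3, 28), I, Pow(661234, Rational(1, 2)))), 18205) = Add(28313, Mul(Rational(3, 28), I, Pow(661234, Rational(1, 2))))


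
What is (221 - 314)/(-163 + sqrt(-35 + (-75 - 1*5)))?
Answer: 15159/26684 + 93*I*sqrt(115)/26684 ≈ 0.56809 + 0.037375*I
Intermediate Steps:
(221 - 314)/(-163 + sqrt(-35 + (-75 - 1*5))) = -93/(-163 + sqrt(-35 + (-75 - 5))) = -93/(-163 + sqrt(-35 - 80)) = -93/(-163 + sqrt(-115)) = -93/(-163 + I*sqrt(115))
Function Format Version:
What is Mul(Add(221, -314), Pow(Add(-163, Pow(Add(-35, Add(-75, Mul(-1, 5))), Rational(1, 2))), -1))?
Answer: Add(Rational(15159, 26684), Mul(Rational(93, 26684), I, Pow(115, Rational(1, 2)))) ≈ Add(0.56809, Mul(0.037375, I))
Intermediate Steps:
Mul(Add(221, -314), Pow(Add(-163, Pow(Add(-35, Add(-75, Mul(-1, 5))), Rational(1, 2))), -1)) = Mul(-93, Pow(Add(-163, Pow(Add(-35, Add(-75, -5)), Rational(1, 2))), -1)) = Mul(-93, Pow(Add(-163, Pow(Add(-35, -80), Rational(1, 2))), -1)) = Mul(-93, Pow(Add(-163, Pow(-115, Rational(1, 2))), -1)) = Mul(-93, Pow(Add(-163, Mul(I, Pow(115, Rational(1, 2)))), -1))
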